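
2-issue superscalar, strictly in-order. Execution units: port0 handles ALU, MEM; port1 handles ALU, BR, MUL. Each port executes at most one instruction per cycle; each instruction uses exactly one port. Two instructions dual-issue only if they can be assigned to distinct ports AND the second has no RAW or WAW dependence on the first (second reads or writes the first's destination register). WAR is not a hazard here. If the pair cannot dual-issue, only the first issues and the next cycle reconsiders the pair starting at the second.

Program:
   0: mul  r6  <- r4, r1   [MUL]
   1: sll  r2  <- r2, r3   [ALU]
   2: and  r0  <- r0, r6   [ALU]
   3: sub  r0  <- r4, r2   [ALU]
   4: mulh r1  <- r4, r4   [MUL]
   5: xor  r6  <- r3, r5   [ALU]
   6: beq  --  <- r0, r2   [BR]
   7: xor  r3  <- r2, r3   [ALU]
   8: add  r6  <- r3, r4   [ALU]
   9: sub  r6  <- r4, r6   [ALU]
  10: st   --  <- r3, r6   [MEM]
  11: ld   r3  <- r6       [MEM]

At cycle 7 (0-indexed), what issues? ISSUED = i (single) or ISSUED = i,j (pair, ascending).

ISSUED = 10

c0: i0&i1 mul.MUL sll.ALU  dual
c1: i2 and.ALU  WAW r0
c2: i3&i4 sub.ALU mulh.MUL  dual
c3: i5&i6 xor.ALU beq.BR  dual
c4: i7 xor.ALU  RAW r3
c5: i8 add.ALU  RAW+WAW r6
c6: i9 sub.ALU  RAW r6
c7: i10 st.MEM  no-port MEM/MEM
c8: i11 ld.MEM  tail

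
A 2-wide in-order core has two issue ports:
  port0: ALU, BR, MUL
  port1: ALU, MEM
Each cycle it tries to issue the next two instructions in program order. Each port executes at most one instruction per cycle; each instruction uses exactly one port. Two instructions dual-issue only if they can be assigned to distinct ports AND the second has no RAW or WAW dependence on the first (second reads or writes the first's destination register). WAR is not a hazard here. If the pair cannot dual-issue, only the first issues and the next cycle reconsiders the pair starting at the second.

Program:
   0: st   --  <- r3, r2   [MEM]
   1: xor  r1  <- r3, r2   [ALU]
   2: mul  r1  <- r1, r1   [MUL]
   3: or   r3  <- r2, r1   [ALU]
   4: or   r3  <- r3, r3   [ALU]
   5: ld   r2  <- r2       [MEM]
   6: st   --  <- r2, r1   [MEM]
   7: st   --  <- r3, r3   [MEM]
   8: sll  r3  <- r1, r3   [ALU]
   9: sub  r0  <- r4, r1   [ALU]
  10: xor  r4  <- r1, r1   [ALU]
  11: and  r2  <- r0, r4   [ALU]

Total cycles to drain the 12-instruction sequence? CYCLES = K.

#0 head=0: st+xor i0+i1 pair
#1 head=2: mul i2 RAW r1
#2 head=3: or i3 RAW+WAW r3
#3 head=4: or+ld i4+i5 pair
#4 head=6: st i6 no-port MEM/MEM
#5 head=7: st+sll i7+i8 pair
#6 head=9: sub+xor i9+i10 pair
#7 head=11: and i11 tail

CYCLES = 8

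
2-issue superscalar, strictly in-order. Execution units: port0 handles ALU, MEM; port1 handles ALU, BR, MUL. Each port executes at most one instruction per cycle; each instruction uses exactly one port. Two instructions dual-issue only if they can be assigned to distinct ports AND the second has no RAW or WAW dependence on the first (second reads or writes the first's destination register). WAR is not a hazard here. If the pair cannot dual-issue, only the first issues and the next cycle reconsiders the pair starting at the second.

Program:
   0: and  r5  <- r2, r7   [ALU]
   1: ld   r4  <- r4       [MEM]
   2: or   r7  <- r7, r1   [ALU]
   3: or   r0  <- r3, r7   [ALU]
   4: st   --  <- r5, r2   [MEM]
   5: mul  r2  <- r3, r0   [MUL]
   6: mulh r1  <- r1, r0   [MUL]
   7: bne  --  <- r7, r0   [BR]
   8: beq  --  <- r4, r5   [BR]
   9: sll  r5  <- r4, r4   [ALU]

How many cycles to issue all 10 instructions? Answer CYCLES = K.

0. and/ld @i0&i1  | pair
1. or @i2  | RAW r7
2. or/st @i3&i4  | pair
3. mul @i5  | no-port MUL/MUL
4. mulh @i6  | no-port MUL/BR
5. bne @i7  | no-port BR/BR
6. beq/sll @i8&i9  | pair

CYCLES = 7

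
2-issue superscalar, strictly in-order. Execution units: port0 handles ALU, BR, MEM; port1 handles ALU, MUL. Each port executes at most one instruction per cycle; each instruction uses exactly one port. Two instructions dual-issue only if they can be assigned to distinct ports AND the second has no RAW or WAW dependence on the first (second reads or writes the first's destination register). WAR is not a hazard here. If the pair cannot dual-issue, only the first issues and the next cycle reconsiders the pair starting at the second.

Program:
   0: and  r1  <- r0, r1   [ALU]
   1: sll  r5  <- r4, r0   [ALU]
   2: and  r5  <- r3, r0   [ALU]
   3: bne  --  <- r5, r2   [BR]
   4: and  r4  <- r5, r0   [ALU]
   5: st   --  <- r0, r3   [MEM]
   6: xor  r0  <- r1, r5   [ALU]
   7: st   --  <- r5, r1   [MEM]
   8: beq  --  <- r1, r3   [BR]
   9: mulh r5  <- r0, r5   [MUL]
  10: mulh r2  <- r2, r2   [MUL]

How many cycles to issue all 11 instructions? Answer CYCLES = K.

CYCLES = 7

0. and.ALU/sll.ALU @i0+i1  | 2-wide
1. and.ALU @i2  | RAW r5
2. bne.BR/and.ALU @i3+i4  | 2-wide
3. st.MEM/xor.ALU @i5+i6  | 2-wide
4. st.MEM @i7  | no-port MEM/BR
5. beq.BR/mulh.MUL @i8+i9  | 2-wide
6. mulh.MUL @i10  | tail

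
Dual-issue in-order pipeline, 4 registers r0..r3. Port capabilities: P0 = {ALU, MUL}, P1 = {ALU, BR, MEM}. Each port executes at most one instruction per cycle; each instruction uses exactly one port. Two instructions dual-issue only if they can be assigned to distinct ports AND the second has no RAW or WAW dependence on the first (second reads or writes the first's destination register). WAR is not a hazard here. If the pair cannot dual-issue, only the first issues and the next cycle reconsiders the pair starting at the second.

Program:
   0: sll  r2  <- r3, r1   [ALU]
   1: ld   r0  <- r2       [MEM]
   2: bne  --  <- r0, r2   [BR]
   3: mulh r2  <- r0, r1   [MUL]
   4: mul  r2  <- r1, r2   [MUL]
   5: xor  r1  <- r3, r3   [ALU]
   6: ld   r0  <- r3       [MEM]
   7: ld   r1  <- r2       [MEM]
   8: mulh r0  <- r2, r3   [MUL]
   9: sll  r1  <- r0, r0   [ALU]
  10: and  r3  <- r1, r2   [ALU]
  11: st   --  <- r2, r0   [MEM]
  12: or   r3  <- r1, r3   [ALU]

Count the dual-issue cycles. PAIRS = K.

0. sll @i0  | RAW r2
1. ld @i1  | no-port MEM/BR
2. bne+mulh @i2&i3  | dual
3. mul+xor @i4&i5  | dual
4. ld @i6  | no-port MEM/MEM
5. ld+mulh @i7&i8  | dual
6. sll @i9  | RAW r1
7. and+st @i10&i11  | dual
8. or @i12  | tail

PAIRS = 4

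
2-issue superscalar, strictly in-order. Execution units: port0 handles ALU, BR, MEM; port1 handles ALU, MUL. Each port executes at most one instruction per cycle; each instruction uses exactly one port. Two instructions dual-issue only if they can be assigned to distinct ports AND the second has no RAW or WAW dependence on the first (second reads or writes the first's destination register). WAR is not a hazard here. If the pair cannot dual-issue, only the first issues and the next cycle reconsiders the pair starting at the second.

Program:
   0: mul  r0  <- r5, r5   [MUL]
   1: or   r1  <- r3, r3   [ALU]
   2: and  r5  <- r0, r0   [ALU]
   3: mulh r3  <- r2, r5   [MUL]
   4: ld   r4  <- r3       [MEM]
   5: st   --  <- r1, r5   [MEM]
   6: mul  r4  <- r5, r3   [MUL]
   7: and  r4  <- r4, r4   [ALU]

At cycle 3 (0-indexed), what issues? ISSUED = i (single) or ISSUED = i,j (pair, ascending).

t=0 i0,i1:mul.MUL;or.ALU ; 2-wide
t=1 i2:and.ALU ; RAW r5
t=2 i3:mulh.MUL ; RAW r3
t=3 i4:ld.MEM ; no-port MEM/MEM
t=4 i5,i6:st.MEM;mul.MUL ; 2-wide
t=5 i7:and.ALU ; tail

ISSUED = 4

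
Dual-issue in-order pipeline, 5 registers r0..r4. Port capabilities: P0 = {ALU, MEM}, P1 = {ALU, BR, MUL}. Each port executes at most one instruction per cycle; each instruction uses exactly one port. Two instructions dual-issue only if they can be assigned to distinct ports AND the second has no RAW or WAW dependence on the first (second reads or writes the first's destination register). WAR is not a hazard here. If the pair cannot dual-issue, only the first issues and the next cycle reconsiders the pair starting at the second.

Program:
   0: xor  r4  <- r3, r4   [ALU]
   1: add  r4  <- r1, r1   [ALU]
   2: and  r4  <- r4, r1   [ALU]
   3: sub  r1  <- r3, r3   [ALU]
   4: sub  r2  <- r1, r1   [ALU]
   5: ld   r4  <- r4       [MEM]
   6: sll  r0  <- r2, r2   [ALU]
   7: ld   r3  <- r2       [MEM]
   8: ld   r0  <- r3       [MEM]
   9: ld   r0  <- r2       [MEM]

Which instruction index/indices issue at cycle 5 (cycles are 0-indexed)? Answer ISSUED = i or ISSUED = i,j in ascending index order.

ISSUED = 8

  cy0 -> i0 (xor.ALU) WAW r4
  cy1 -> i1 (add.ALU) RAW+WAW r4
  cy2 -> i2+i3 (and.ALU+sub.ALU) pair
  cy3 -> i4+i5 (sub.ALU+ld.MEM) pair
  cy4 -> i6+i7 (sll.ALU+ld.MEM) pair
  cy5 -> i8 (ld.MEM) no-port MEM/MEM
  cy6 -> i9 (ld.MEM) tail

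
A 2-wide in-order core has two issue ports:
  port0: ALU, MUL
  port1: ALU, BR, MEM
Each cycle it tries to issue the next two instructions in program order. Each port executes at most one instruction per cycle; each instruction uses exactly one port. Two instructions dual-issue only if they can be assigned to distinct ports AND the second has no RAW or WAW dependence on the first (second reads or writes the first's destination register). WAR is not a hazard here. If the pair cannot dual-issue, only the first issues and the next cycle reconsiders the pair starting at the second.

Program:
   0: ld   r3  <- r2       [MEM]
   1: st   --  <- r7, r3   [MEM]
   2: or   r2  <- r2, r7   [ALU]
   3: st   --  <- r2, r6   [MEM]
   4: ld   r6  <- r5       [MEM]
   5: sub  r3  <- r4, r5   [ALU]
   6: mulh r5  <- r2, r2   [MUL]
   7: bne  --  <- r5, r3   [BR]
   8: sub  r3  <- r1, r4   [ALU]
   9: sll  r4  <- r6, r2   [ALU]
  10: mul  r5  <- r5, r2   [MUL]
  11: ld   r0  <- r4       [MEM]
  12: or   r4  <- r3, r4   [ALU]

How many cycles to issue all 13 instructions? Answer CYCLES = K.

c0: i0 ld  no-port MEM/MEM
c1: i1+i2 st/or  2-wide
c2: i3 st  no-port MEM/MEM
c3: i4+i5 ld/sub  2-wide
c4: i6 mulh  RAW r5
c5: i7+i8 bne/sub  2-wide
c6: i9+i10 sll/mul  2-wide
c7: i11+i12 ld/or  2-wide

CYCLES = 8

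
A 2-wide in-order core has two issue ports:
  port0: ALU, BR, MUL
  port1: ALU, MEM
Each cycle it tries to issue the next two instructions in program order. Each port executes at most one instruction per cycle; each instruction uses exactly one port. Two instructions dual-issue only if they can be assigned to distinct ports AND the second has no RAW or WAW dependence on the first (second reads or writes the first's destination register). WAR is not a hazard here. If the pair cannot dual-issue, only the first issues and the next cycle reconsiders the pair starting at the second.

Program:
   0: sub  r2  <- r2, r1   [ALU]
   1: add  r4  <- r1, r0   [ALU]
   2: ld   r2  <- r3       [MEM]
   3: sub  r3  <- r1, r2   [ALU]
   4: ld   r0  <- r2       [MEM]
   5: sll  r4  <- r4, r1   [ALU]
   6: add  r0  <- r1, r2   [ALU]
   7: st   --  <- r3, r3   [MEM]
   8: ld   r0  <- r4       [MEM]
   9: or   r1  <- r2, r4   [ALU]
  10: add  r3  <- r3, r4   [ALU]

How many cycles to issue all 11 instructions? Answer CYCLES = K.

[0] i0&i1  sub.ALU add.ALU  -- pair
[1] i2  ld.MEM  -- RAW r2
[2] i3&i4  sub.ALU ld.MEM  -- pair
[3] i5&i6  sll.ALU add.ALU  -- pair
[4] i7  st.MEM  -- no-port MEM/MEM
[5] i8&i9  ld.MEM or.ALU  -- pair
[6] i10  add.ALU  -- tail

CYCLES = 7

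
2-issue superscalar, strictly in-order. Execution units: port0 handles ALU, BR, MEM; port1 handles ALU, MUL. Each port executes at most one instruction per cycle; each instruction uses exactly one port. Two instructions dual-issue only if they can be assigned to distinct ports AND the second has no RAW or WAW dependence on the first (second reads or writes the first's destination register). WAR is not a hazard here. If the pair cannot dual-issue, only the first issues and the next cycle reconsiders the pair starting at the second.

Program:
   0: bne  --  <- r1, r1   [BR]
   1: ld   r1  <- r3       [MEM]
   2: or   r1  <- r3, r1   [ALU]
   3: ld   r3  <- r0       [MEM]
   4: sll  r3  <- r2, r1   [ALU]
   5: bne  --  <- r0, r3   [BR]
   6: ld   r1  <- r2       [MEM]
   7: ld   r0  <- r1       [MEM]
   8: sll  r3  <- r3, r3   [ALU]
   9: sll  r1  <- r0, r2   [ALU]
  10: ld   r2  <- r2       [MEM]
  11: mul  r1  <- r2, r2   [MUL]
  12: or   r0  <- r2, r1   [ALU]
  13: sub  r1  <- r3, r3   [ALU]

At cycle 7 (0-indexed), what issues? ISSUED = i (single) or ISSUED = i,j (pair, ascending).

0. bne.BR @i0  | no-port BR/MEM
1. ld.MEM @i1  | RAW+WAW r1
2. or.ALU/ld.MEM @i2+i3  | dual
3. sll.ALU @i4  | RAW r3
4. bne.BR @i5  | no-port BR/MEM
5. ld.MEM @i6  | no-port MEM/MEM
6. ld.MEM/sll.ALU @i7+i8  | dual
7. sll.ALU/ld.MEM @i9+i10  | dual
8. mul.MUL @i11  | RAW r1
9. or.ALU/sub.ALU @i12+i13  | dual

ISSUED = 9,10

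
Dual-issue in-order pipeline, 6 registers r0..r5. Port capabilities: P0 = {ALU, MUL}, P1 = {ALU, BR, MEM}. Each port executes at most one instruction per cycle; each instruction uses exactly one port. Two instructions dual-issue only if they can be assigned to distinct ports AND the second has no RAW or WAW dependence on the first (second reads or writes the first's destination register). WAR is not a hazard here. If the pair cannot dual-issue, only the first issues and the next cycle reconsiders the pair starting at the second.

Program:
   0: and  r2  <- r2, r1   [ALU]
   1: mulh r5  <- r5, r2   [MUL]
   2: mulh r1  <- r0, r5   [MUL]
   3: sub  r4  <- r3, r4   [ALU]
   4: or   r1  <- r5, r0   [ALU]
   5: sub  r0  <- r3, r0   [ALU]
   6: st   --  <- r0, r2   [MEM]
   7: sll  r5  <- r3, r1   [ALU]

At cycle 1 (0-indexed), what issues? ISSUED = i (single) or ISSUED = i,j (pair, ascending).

[0] i0  and.ALU  -- RAW r2
[1] i1  mulh.MUL  -- no-port MUL/MUL
[2] i2,i3  mulh.MUL/sub.ALU  -- 2-wide
[3] i4,i5  or.ALU/sub.ALU  -- 2-wide
[4] i6,i7  st.MEM/sll.ALU  -- 2-wide

ISSUED = 1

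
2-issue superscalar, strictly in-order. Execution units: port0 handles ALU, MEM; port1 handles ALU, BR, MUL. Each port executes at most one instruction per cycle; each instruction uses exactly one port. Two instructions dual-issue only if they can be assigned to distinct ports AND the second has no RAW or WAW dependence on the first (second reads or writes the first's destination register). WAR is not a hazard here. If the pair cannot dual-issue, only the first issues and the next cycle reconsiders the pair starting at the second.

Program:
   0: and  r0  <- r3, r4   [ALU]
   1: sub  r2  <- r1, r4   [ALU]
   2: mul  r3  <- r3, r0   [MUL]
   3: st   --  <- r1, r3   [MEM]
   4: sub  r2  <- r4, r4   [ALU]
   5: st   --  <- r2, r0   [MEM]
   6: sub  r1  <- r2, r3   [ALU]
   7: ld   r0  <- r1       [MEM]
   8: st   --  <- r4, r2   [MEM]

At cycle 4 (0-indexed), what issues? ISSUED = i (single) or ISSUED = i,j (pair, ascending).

ISSUED = 7

t=0 i0,i1:and/sub ; dual
t=1 i2:mul ; RAW r3
t=2 i3,i4:st/sub ; dual
t=3 i5,i6:st/sub ; dual
t=4 i7:ld ; no-port MEM/MEM
t=5 i8:st ; tail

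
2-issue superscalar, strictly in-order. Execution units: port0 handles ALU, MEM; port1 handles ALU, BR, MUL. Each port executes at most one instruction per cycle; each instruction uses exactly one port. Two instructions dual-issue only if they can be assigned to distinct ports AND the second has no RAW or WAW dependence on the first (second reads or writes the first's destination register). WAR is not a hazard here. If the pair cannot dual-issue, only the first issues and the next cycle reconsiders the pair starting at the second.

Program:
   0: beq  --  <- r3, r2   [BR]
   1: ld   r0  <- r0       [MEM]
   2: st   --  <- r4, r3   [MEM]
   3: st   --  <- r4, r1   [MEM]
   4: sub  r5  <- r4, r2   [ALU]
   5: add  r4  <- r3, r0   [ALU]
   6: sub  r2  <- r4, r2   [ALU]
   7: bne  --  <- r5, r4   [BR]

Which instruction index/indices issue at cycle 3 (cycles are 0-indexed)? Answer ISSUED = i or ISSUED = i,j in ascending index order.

ISSUED = 5

0. beq.BR ld.MEM @i0&i1  | pair
1. st.MEM @i2  | no-port MEM/MEM
2. st.MEM sub.ALU @i3&i4  | pair
3. add.ALU @i5  | RAW r4
4. sub.ALU bne.BR @i6&i7  | pair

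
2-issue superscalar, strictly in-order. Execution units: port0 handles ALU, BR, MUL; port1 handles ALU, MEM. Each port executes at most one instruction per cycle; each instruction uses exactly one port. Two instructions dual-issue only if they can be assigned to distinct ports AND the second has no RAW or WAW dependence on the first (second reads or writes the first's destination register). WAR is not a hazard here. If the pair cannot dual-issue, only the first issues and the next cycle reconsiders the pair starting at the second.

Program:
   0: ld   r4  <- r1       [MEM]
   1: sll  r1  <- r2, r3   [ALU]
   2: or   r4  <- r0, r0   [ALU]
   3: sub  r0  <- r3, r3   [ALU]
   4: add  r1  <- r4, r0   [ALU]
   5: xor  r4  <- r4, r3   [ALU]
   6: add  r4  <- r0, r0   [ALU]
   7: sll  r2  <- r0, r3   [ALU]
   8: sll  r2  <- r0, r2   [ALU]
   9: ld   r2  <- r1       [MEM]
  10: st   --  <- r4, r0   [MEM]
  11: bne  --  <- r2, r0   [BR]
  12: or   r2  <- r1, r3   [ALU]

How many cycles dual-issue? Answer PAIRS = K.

[0] i0,i1  ld.MEM+sll.ALU  -- 2-wide
[1] i2,i3  or.ALU+sub.ALU  -- 2-wide
[2] i4,i5  add.ALU+xor.ALU  -- 2-wide
[3] i6,i7  add.ALU+sll.ALU  -- 2-wide
[4] i8  sll.ALU  -- WAW r2
[5] i9  ld.MEM  -- no-port MEM/MEM
[6] i10,i11  st.MEM+bne.BR  -- 2-wide
[7] i12  or.ALU  -- tail

PAIRS = 5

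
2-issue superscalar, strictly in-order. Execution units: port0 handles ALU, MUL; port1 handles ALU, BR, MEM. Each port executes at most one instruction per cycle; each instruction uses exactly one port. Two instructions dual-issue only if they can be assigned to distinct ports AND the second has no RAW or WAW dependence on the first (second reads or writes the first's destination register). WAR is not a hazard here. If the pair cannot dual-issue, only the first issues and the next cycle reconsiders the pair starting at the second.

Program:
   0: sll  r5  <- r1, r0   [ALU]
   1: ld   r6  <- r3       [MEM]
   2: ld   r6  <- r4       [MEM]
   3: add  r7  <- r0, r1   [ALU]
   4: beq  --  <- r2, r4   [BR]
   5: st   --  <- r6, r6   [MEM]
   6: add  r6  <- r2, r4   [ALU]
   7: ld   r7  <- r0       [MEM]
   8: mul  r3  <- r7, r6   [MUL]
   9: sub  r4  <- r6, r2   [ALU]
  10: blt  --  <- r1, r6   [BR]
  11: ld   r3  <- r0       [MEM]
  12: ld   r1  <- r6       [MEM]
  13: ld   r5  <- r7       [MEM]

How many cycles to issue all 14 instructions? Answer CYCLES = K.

c0: i0+i1 sll;ld  dual
c1: i2+i3 ld;add  dual
c2: i4 beq  no-port BR/MEM
c3: i5+i6 st;add  dual
c4: i7 ld  RAW r7
c5: i8+i9 mul;sub  dual
c6: i10 blt  no-port BR/MEM
c7: i11 ld  no-port MEM/MEM
c8: i12 ld  no-port MEM/MEM
c9: i13 ld  tail

CYCLES = 10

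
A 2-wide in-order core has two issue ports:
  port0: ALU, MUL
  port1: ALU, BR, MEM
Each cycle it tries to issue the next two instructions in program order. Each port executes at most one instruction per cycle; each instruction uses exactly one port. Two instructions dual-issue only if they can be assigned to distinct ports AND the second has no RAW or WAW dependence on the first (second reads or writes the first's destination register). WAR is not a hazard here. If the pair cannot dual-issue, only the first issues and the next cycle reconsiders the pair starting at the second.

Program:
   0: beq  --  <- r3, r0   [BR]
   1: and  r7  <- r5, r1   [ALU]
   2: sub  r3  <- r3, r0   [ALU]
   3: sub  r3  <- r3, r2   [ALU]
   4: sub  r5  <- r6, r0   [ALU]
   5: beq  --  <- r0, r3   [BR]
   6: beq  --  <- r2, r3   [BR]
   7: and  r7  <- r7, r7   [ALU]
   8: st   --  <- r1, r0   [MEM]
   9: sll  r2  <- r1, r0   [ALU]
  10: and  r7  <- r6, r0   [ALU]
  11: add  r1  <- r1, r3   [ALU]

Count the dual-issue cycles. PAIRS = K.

PAIRS = 5

#0 head=0: beq.BR/and.ALU i0&i1 pair
#1 head=2: sub.ALU i2 RAW+WAW r3
#2 head=3: sub.ALU/sub.ALU i3&i4 pair
#3 head=5: beq.BR i5 no-port BR/BR
#4 head=6: beq.BR/and.ALU i6&i7 pair
#5 head=8: st.MEM/sll.ALU i8&i9 pair
#6 head=10: and.ALU/add.ALU i10&i11 pair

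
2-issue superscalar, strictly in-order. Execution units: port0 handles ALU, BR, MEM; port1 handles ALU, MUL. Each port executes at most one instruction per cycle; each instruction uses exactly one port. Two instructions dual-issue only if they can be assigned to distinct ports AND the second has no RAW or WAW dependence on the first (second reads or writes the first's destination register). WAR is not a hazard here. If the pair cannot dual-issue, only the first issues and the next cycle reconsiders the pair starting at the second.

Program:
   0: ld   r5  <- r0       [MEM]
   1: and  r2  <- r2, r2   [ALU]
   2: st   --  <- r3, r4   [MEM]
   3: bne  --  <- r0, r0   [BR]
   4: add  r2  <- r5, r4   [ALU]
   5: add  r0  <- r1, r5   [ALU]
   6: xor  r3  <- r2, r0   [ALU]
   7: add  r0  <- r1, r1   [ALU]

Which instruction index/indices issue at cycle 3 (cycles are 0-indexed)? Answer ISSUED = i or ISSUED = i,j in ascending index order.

0. ld/and @i0,i1  | pair
1. st @i2  | no-port MEM/BR
2. bne/add @i3,i4  | pair
3. add @i5  | RAW r0
4. xor/add @i6,i7  | pair

ISSUED = 5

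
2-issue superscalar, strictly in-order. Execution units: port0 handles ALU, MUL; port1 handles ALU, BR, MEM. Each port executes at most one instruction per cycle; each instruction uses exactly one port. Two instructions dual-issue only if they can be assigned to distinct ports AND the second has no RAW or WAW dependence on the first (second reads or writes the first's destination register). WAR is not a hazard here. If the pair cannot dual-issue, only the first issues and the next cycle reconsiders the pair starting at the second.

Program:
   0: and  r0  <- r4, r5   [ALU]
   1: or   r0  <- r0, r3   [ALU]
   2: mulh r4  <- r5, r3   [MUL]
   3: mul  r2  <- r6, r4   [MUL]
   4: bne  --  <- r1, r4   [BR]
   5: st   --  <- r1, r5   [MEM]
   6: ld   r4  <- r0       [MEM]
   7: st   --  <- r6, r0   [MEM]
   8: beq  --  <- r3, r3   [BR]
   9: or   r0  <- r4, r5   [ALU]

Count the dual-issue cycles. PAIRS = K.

t=0 i0:and.ALU ; RAW+WAW r0
t=1 i1&i2:or.ALU mulh.MUL ; dual
t=2 i3&i4:mul.MUL bne.BR ; dual
t=3 i5:st.MEM ; no-port MEM/MEM
t=4 i6:ld.MEM ; no-port MEM/MEM
t=5 i7:st.MEM ; no-port MEM/BR
t=6 i8&i9:beq.BR or.ALU ; dual

PAIRS = 3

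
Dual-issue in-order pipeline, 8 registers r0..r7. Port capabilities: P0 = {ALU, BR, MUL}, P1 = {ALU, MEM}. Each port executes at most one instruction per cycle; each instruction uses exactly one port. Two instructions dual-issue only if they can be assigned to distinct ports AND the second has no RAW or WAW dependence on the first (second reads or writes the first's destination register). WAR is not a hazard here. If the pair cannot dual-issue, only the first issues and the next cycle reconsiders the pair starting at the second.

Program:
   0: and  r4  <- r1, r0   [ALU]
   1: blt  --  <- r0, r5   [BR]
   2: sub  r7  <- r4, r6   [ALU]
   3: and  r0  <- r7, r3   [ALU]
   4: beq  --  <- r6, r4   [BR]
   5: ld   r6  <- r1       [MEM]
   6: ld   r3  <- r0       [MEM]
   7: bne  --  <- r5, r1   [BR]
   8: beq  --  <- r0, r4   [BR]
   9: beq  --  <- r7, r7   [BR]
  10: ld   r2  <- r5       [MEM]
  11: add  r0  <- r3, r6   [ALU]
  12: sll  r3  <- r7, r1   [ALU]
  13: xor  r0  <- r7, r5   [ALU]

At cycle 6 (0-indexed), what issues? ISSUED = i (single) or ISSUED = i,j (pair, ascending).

[0] i0,i1  and.ALU+blt.BR  -- pair
[1] i2  sub.ALU  -- RAW r7
[2] i3,i4  and.ALU+beq.BR  -- pair
[3] i5  ld.MEM  -- no-port MEM/MEM
[4] i6,i7  ld.MEM+bne.BR  -- pair
[5] i8  beq.BR  -- no-port BR/BR
[6] i9,i10  beq.BR+ld.MEM  -- pair
[7] i11,i12  add.ALU+sll.ALU  -- pair
[8] i13  xor.ALU  -- tail

ISSUED = 9,10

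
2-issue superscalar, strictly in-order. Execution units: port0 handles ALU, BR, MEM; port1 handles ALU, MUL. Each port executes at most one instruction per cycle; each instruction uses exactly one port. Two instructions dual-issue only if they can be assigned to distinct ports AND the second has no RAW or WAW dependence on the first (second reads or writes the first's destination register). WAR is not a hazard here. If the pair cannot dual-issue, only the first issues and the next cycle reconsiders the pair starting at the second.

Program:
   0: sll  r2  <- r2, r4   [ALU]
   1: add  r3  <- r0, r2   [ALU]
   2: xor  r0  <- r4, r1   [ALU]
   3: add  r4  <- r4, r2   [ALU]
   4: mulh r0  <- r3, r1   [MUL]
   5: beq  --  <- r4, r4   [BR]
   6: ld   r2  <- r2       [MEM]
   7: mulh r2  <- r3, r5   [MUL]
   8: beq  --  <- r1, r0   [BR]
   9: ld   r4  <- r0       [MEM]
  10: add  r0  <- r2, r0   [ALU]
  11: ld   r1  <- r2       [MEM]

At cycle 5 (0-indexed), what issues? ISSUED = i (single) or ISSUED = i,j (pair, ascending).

ISSUED = 7,8

c0: i0 sll.ALU  RAW r2
c1: i1+i2 add.ALU;xor.ALU  2-wide
c2: i3+i4 add.ALU;mulh.MUL  2-wide
c3: i5 beq.BR  no-port BR/MEM
c4: i6 ld.MEM  WAW r2
c5: i7+i8 mulh.MUL;beq.BR  2-wide
c6: i9+i10 ld.MEM;add.ALU  2-wide
c7: i11 ld.MEM  tail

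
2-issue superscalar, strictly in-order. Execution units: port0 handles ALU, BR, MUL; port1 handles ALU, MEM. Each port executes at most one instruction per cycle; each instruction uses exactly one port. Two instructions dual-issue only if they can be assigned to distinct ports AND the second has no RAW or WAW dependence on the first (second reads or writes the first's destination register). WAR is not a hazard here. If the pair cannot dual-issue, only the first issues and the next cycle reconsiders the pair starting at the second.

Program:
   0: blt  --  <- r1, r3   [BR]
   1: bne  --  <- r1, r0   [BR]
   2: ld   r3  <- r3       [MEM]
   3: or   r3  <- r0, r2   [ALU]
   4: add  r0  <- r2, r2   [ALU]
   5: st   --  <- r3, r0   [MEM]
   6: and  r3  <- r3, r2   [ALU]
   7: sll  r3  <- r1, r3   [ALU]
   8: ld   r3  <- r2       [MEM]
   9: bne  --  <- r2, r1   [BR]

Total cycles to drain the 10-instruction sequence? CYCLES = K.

CYCLES = 6

  cy0 -> i0 (blt) no-port BR/BR
  cy1 -> i1,i2 (bne;ld) 2-wide
  cy2 -> i3,i4 (or;add) 2-wide
  cy3 -> i5,i6 (st;and) 2-wide
  cy4 -> i7 (sll) WAW r3
  cy5 -> i8,i9 (ld;bne) 2-wide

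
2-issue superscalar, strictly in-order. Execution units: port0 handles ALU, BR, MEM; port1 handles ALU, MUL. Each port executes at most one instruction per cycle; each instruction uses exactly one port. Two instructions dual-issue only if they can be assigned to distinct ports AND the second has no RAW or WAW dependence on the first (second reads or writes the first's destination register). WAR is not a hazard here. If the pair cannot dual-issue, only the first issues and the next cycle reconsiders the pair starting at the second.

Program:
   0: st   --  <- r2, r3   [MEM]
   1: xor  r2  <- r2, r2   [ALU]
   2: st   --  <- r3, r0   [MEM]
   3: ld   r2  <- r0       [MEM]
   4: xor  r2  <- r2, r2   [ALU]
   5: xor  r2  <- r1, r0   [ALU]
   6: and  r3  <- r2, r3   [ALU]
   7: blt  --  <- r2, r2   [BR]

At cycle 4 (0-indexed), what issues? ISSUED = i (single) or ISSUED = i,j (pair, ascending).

c0: i0,i1 st+xor  pair
c1: i2 st  no-port MEM/MEM
c2: i3 ld  RAW+WAW r2
c3: i4 xor  WAW r2
c4: i5 xor  RAW r2
c5: i6,i7 and+blt  pair

ISSUED = 5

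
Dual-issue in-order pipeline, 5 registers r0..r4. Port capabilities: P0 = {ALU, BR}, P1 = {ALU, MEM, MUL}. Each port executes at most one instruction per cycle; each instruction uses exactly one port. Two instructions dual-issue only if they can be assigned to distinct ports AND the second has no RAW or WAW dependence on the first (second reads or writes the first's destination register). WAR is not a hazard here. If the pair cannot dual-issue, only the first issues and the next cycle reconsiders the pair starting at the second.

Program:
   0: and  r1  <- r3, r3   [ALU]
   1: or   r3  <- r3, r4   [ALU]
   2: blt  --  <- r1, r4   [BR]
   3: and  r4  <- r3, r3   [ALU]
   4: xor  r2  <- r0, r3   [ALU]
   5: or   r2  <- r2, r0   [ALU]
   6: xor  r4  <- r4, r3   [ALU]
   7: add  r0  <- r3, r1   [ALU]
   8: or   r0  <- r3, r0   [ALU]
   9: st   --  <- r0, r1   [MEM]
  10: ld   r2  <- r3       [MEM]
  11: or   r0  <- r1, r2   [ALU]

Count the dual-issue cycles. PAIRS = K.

PAIRS = 3

[0] i0+i1  and.ALU+or.ALU  -- pair
[1] i2+i3  blt.BR+and.ALU  -- pair
[2] i4  xor.ALU  -- RAW+WAW r2
[3] i5+i6  or.ALU+xor.ALU  -- pair
[4] i7  add.ALU  -- RAW+WAW r0
[5] i8  or.ALU  -- RAW r0
[6] i9  st.MEM  -- no-port MEM/MEM
[7] i10  ld.MEM  -- RAW r2
[8] i11  or.ALU  -- tail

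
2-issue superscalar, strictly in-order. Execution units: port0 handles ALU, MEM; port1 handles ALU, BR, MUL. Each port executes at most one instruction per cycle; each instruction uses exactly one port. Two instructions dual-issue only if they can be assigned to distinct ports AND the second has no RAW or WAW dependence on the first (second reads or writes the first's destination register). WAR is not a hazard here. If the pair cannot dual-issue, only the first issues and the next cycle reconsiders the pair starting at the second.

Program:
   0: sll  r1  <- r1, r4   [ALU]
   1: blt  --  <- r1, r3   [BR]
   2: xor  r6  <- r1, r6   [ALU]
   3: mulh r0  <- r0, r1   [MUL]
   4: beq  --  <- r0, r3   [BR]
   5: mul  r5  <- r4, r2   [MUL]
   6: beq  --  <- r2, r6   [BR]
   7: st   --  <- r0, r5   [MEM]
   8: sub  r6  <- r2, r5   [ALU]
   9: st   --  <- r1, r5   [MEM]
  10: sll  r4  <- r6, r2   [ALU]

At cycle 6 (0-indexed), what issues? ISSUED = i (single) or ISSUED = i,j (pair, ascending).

ISSUED = 8,9

t=0 i0:sll.ALU ; RAW r1
t=1 i1,i2:blt.BR xor.ALU ; pair
t=2 i3:mulh.MUL ; no-port MUL/BR
t=3 i4:beq.BR ; no-port BR/MUL
t=4 i5:mul.MUL ; no-port MUL/BR
t=5 i6,i7:beq.BR st.MEM ; pair
t=6 i8,i9:sub.ALU st.MEM ; pair
t=7 i10:sll.ALU ; tail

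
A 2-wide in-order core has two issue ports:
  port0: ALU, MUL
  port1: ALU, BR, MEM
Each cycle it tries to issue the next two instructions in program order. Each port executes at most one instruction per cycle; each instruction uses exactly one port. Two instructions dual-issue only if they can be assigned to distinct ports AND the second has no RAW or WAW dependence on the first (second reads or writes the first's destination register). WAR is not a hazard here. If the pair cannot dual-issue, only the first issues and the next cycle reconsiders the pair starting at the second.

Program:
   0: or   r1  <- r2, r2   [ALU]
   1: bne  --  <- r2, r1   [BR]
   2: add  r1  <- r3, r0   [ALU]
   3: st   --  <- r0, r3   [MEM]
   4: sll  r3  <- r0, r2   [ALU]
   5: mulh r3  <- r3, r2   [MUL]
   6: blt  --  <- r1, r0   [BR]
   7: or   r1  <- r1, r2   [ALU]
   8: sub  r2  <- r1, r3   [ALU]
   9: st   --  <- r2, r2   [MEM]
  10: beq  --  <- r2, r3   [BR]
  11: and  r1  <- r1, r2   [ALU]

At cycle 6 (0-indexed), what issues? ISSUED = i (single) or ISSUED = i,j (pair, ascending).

ISSUED = 9

  cy0 -> i0 (or.ALU) RAW r1
  cy1 -> i1&i2 (bne.BR add.ALU) dual
  cy2 -> i3&i4 (st.MEM sll.ALU) dual
  cy3 -> i5&i6 (mulh.MUL blt.BR) dual
  cy4 -> i7 (or.ALU) RAW r1
  cy5 -> i8 (sub.ALU) RAW r2
  cy6 -> i9 (st.MEM) no-port MEM/BR
  cy7 -> i10&i11 (beq.BR and.ALU) dual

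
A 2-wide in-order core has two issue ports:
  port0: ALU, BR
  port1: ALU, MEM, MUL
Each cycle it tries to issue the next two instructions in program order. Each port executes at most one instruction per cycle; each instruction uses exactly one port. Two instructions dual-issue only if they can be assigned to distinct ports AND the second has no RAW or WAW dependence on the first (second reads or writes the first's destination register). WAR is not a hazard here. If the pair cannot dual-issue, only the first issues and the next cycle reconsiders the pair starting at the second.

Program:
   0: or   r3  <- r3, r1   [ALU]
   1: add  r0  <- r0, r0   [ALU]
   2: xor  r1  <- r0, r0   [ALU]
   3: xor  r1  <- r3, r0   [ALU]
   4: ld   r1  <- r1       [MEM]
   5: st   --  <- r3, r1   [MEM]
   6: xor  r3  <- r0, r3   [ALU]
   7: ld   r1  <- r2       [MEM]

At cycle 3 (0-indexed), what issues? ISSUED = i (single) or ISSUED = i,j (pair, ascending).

ISSUED = 4

  cy0 -> i0&i1 (or.ALU+add.ALU) pair
  cy1 -> i2 (xor.ALU) WAW r1
  cy2 -> i3 (xor.ALU) RAW+WAW r1
  cy3 -> i4 (ld.MEM) no-port MEM/MEM
  cy4 -> i5&i6 (st.MEM+xor.ALU) pair
  cy5 -> i7 (ld.MEM) tail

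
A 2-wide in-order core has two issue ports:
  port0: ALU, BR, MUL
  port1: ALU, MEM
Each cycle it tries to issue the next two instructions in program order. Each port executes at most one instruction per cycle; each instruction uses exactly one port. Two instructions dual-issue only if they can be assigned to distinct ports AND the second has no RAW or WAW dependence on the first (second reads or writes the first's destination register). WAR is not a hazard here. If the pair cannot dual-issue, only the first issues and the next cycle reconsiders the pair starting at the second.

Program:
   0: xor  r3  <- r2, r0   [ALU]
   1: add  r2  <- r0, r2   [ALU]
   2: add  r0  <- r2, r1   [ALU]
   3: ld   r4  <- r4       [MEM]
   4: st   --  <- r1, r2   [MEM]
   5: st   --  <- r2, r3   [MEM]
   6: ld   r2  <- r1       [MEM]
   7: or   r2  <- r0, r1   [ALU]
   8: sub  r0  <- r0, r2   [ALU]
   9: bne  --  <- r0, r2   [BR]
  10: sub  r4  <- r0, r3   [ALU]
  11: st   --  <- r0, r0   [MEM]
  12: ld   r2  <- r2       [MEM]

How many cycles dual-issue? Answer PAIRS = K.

PAIRS = 3

#0 head=0: xor add i0/i1 dual
#1 head=2: add ld i2/i3 dual
#2 head=4: st i4 no-port MEM/MEM
#3 head=5: st i5 no-port MEM/MEM
#4 head=6: ld i6 WAW r2
#5 head=7: or i7 RAW r2
#6 head=8: sub i8 RAW r0
#7 head=9: bne sub i9/i10 dual
#8 head=11: st i11 no-port MEM/MEM
#9 head=12: ld i12 tail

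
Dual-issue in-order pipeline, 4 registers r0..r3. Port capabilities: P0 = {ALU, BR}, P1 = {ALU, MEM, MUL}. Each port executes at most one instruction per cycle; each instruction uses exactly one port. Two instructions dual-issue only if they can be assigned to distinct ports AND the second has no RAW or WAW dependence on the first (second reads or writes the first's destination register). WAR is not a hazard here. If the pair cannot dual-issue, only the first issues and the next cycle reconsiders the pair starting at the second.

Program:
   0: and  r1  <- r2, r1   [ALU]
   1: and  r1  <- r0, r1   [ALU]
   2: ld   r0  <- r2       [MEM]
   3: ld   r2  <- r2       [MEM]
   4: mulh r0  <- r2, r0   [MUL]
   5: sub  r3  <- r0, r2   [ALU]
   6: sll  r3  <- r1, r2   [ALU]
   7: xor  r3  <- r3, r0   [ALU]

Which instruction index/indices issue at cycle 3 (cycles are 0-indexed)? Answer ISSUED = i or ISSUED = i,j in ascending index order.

ISSUED = 4

#0 head=0: and.ALU i0 RAW+WAW r1
#1 head=1: and.ALU;ld.MEM i1,i2 pair
#2 head=3: ld.MEM i3 no-port MEM/MUL
#3 head=4: mulh.MUL i4 RAW r0
#4 head=5: sub.ALU i5 WAW r3
#5 head=6: sll.ALU i6 RAW+WAW r3
#6 head=7: xor.ALU i7 tail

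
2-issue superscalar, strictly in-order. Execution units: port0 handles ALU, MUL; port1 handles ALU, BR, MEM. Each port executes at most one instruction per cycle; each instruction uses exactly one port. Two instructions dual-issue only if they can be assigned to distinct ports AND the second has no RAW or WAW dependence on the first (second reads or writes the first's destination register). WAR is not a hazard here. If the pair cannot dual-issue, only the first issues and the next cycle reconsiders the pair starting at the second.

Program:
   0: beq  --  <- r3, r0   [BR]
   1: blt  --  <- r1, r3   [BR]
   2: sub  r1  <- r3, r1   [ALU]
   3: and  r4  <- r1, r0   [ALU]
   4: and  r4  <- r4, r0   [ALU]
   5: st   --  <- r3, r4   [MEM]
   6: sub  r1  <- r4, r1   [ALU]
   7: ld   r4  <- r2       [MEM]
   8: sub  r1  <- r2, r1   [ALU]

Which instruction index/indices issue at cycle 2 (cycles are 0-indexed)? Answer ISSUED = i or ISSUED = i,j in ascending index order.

t=0 i0:beq.BR ; no-port BR/BR
t=1 i1,i2:blt.BR/sub.ALU ; dual
t=2 i3:and.ALU ; RAW+WAW r4
t=3 i4:and.ALU ; RAW r4
t=4 i5,i6:st.MEM/sub.ALU ; dual
t=5 i7,i8:ld.MEM/sub.ALU ; dual

ISSUED = 3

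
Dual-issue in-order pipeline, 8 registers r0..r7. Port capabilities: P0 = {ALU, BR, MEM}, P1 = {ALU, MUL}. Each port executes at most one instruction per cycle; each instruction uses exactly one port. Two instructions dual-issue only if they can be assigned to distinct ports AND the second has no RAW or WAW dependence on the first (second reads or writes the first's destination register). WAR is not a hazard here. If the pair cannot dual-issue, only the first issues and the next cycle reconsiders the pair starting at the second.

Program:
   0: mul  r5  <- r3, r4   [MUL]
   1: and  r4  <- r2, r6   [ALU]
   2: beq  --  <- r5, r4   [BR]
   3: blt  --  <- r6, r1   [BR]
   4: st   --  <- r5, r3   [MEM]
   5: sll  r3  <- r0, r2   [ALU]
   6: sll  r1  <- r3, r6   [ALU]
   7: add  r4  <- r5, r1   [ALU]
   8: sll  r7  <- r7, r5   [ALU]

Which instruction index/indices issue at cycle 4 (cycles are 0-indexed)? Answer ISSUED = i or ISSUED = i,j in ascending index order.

ISSUED = 6

c0: i0/i1 mul.MUL and.ALU  dual
c1: i2 beq.BR  no-port BR/BR
c2: i3 blt.BR  no-port BR/MEM
c3: i4/i5 st.MEM sll.ALU  dual
c4: i6 sll.ALU  RAW r1
c5: i7/i8 add.ALU sll.ALU  dual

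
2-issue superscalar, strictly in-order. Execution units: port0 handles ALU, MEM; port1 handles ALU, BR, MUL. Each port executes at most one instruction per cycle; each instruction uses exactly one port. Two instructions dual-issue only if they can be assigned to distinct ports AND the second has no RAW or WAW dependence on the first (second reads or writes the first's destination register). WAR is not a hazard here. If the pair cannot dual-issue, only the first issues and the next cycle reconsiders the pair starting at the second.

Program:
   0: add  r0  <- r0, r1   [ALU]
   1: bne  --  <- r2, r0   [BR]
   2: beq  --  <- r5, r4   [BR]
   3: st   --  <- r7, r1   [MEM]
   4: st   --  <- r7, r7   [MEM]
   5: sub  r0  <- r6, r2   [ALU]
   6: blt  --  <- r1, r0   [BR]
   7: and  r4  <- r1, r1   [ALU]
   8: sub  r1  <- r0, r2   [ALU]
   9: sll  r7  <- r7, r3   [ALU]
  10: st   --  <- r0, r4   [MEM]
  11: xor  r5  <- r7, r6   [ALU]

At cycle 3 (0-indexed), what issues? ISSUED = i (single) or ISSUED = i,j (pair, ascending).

#0 head=0: add.ALU i0 RAW r0
#1 head=1: bne.BR i1 no-port BR/BR
#2 head=2: beq.BR+st.MEM i2&i3 2-wide
#3 head=4: st.MEM+sub.ALU i4&i5 2-wide
#4 head=6: blt.BR+and.ALU i6&i7 2-wide
#5 head=8: sub.ALU+sll.ALU i8&i9 2-wide
#6 head=10: st.MEM+xor.ALU i10&i11 2-wide

ISSUED = 4,5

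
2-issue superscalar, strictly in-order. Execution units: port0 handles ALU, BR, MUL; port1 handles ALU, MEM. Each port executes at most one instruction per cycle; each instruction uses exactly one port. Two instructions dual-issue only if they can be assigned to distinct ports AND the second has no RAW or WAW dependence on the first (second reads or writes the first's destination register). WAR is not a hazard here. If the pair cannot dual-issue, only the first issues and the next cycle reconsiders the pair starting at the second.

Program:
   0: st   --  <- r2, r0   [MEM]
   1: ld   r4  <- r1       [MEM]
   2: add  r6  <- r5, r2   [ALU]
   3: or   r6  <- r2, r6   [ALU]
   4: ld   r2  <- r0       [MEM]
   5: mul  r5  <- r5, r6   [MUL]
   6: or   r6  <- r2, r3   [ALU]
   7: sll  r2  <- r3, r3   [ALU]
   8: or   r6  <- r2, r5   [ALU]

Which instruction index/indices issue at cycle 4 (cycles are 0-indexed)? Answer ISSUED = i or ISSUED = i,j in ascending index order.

ISSUED = 7

#0 head=0: st i0 no-port MEM/MEM
#1 head=1: ld+add i1+i2 dual
#2 head=3: or+ld i3+i4 dual
#3 head=5: mul+or i5+i6 dual
#4 head=7: sll i7 RAW r2
#5 head=8: or i8 tail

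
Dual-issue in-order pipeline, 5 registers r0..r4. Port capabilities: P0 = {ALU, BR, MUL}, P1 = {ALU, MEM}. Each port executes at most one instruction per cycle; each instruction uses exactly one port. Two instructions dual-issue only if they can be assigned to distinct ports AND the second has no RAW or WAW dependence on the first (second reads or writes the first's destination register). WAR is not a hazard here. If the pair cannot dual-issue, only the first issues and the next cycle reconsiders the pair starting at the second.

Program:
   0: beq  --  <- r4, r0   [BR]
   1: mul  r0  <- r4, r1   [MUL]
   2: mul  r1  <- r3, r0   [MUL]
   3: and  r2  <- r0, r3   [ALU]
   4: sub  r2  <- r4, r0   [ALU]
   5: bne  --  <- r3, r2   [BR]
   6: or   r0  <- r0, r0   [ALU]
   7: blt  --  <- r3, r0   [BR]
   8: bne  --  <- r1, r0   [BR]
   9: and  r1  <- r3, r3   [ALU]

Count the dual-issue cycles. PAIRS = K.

t=0 i0:beq ; no-port BR/MUL
t=1 i1:mul ; no-port MUL/MUL
t=2 i2&i3:mul+and ; pair
t=3 i4:sub ; RAW r2
t=4 i5&i6:bne+or ; pair
t=5 i7:blt ; no-port BR/BR
t=6 i8&i9:bne+and ; pair

PAIRS = 3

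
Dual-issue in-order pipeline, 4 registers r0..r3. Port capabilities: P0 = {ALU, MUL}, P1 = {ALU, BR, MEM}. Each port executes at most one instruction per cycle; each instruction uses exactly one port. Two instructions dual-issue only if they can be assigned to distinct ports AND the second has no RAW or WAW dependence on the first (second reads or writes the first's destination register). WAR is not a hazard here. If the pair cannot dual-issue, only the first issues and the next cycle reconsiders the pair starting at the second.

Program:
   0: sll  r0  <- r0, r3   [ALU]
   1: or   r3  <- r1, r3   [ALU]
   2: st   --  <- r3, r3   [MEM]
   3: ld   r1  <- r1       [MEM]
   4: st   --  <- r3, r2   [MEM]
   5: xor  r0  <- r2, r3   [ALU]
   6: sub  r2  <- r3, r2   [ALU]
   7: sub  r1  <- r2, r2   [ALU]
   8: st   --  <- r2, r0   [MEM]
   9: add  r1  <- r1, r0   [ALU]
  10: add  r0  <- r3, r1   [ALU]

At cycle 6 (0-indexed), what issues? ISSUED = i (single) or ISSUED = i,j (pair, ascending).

ISSUED = 9

#0 head=0: sll/or i0/i1 pair
#1 head=2: st i2 no-port MEM/MEM
#2 head=3: ld i3 no-port MEM/MEM
#3 head=4: st/xor i4/i5 pair
#4 head=6: sub i6 RAW r2
#5 head=7: sub/st i7/i8 pair
#6 head=9: add i9 RAW r1
#7 head=10: add i10 tail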